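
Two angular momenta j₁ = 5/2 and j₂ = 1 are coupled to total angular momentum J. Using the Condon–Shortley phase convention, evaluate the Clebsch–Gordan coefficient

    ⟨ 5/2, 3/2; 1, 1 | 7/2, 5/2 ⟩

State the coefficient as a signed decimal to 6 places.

√[8·0!5!2!/8! · 4!1!2!0!6!1!] = √(11520/7)
  +(−1)^0/∏(0,0,1,2,4,0)! = 1/48  (running 1/48)
⟨..|..⟩ = √(11520/7)·(1/48) = +0.845154

+0.845154  (= +√(5/7))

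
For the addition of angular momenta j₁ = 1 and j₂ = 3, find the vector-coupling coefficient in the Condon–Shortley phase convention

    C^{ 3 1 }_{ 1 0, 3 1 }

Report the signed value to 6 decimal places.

-0.288675  (= −√(1/12))

√[7·1!1!5!/8! · 1!1!4!2!4!2!] = √(48)
  +(−1)^0/∏(0,1,1,4,0,1)! = 1/24  (running 1/24)
  +(−1)^1/∏(1,0,0,3,1,2)! = -1/12  (running -1/24)
⟨..|..⟩ = √(48)·(-1/24) = -0.288675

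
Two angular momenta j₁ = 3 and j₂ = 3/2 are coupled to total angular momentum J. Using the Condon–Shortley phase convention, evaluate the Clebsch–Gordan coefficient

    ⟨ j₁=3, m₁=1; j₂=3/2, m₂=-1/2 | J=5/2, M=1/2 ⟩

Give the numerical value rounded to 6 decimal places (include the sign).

−√(1/70) = -0.119523

√[6·2!4!1!/8! · 4!2!1!2!3!2!] = √(288/35)
  +(−1)^0/∏(0,2,2,1,2,0)! = 1/8  (running 1/8)
  +(−1)^1/∏(1,1,1,0,3,1)! = -1/6  (running -1/24)
⟨..|..⟩ = √(288/35)·(-1/24) = -0.119523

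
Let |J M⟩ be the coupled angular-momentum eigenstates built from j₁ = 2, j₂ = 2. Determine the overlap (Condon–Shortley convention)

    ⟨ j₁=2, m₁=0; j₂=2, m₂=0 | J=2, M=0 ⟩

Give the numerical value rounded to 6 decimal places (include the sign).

−√(2/7) ≈ -0.534522

√[5·2!2!2!/7! · 2!2!2!2!2!2!] = √(32/63)
  +(−1)^0/∏(0,2,2,2,0,0)! = 1/8  (running 1/8)
  +(−1)^1/∏(1,1,1,1,1,1)! = -1  (running -7/8)
  +(−1)^2/∏(2,0,0,0,2,2)! = 1/8  (running -3/4)
⟨..|..⟩ = √(32/63)·(-3/4) = -0.534522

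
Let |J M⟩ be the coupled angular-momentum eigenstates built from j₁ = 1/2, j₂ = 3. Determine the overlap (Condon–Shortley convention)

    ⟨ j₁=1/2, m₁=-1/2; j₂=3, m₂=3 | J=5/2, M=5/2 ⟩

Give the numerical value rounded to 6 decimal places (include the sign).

−√(6/7) ≈ -0.925820

√[6·1!0!5!/7! · 0!1!6!0!5!0!] = √(86400/7)
  +(−1)^1/∏(1,0,0,5,0,0)! = -1/120  (running -1/120)
⟨..|..⟩ = √(86400/7)·(-1/120) = -0.925820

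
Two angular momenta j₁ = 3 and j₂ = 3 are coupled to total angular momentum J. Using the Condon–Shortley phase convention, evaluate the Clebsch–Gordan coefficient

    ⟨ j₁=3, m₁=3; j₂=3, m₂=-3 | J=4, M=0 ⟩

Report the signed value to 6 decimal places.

+√(9/154) ≈ +0.241747

j₁+j₂−J=2  J+j₁−j₂=4  J−j₁+j₂=4  j₁+j₂+J+1=11
(j₁±m₁, j₂±m₂, J±M) = (6,0,0,6,4,4)
P² = 5971968/77
sum k=0..0:
  [0] +1/1152 = 1/1152
S = 1/1152
C² = P²·S² = 9/154 ; C = +0.241747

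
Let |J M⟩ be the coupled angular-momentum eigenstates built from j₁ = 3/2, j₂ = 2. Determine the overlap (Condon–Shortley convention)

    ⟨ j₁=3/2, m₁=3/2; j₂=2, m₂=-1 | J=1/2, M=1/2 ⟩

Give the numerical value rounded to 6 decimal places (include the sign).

+√(1/10) = +0.316228

√[2·3!0!1!/5! · 3!0!1!3!1!0!] = √(18/5)
  +(−1)^0/∏(0,3,0,1,0,0)! = 1/6  (running 1/6)
⟨..|..⟩ = √(18/5)·(1/6) = +0.316228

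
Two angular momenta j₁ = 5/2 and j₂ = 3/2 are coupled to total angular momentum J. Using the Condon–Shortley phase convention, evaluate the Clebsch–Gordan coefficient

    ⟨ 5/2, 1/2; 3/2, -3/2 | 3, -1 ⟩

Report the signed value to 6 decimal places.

√[7·1!4!2!/8! · 3!2!0!3!2!4!] = √(144/5)
  +(−1)^0/∏(0,1,2,0,2,2)! = 1/8  (running 1/8)
⟨..|..⟩ = √(144/5)·(1/8) = +0.670820

+0.670820  (= +√(9/20))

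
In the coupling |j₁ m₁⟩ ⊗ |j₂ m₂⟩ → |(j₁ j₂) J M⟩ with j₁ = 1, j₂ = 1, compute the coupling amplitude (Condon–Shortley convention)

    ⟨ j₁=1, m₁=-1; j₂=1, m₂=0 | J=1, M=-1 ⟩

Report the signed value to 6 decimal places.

√[3·1!1!1!/4! · 0!2!1!1!0!2!] = √(1/2)
  +(−1)^1/∏(1,0,1,0,0,1)! = -1  (running -1)
⟨..|..⟩ = √(1/2)·(-1) = -0.707107

-0.707107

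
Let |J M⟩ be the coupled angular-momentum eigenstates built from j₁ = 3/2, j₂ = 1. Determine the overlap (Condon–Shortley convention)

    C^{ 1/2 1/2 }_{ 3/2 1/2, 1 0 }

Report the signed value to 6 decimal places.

−√(1/3) ≈ -0.577350

triangle: 2!×1!×0!/4! = 2/24
(j±m)!: 2!×1!×1!×1!×1!×0! = 2
prefactor² = (2J+1)×Δ×N² = 1/3
  k=1: −1/(1!×1!×0!×0!×1!×0!) = -1
Σ = -1  ⇒  CG² = 1/3×(-1)² = 1/3
CG = −√(1/3) = -0.577350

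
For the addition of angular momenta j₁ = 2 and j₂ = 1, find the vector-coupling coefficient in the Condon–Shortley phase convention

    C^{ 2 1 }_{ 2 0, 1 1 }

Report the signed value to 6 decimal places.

-0.707107

√[5·1!3!1!/6! · 2!2!2!0!3!1!] = √(2)
  +(−1)^1/∏(1,0,1,1,2,0)! = -1/2  (running -1/2)
⟨..|..⟩ = √(2)·(-1/2) = -0.707107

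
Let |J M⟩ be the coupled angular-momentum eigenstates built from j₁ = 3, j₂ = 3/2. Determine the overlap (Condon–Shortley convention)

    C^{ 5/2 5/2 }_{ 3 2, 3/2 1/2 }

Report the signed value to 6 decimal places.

triangle: 2!*4!*1!/8! = 48/40320
(j±m)!: 5!*1!*2!*1!*5!*0! = 28800
prefactor² = (2J+1)*Δ*N² = 1440/7
  k=1: −1/(1!*1!*0!*1!*4!*0!) = -1/24
Σ = -1/24  ⇒  CG² = 1440/7*(-1/24)² = 5/14
CG = −√(5/14) = -0.597614

-0.597614  (= −√(5/14))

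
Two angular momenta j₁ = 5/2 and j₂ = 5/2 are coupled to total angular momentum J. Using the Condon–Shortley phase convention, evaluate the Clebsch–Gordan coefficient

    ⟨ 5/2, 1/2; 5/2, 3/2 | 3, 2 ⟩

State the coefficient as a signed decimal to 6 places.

j₁+j₂−J=2  J+j₁−j₂=3  J−j₁+j₂=3  j₁+j₂+J+1=9
(j₁±m₁, j₂±m₂, J±M) = (3,2,4,1,5,1)
P² = 48
sum k=1..2:
  [1] −1/12 = -1/12
  [2] +1/24 = 1/24
S = -1/24
C² = P²·S² = 1/12 ; C = -0.288675

-0.288675  (= −√(1/12))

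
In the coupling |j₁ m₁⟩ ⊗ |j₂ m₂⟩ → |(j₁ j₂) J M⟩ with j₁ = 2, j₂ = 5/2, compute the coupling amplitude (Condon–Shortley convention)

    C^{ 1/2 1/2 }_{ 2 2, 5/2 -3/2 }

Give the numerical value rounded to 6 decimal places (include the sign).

+0.258199

triangle: 4!*0!*1!/6! = 24/720
(j±m)!: 4!*0!*1!*4!*1!*0! = 576
prefactor² = (2J+1)*Δ*N² = 192/5
  k=0: +1/(0!*4!*0!*1!*0!*0!) = 1/24
Σ = 1/24  ⇒  CG² = 192/5*1/24² = 1/15
CG = +√(1/15) = +0.258199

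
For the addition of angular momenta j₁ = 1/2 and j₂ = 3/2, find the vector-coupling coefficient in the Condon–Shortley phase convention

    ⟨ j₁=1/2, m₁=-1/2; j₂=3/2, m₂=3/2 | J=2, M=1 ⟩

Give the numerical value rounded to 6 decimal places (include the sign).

+√(1/4) ≈ +0.500000

triangle: 0!×1!×3!/5! = 6/120
(j±m)!: 0!×1!×3!×0!×3!×1! = 36
prefactor² = (2J+1)×Δ×N² = 9
  k=0: +1/(0!×0!×1!×3!×0!×0!) = 1/6
Σ = 1/6  ⇒  CG² = 9×1/6² = 1/4
CG = +√(1/4) = +0.500000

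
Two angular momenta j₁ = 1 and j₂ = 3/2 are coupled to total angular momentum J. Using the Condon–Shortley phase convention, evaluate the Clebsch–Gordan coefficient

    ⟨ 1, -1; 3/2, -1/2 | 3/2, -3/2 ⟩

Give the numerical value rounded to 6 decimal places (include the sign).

−√(2/5) ≈ -0.632456

√[4·1!1!2!/5! · 0!2!1!2!0!3!] = √(8/5)
  +(−1)^1/∏(1,0,1,0,0,2)! = -1/2  (running -1/2)
⟨..|..⟩ = √(8/5)·(-1/2) = -0.632456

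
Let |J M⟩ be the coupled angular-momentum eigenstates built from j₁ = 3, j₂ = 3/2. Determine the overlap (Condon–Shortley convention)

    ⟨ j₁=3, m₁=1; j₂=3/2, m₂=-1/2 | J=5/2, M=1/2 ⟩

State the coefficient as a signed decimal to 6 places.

−√(1/70) ≈ -0.119523

√[6·2!4!1!/8! · 4!2!1!2!3!2!] = √(288/35)
  +(−1)^0/∏(0,2,2,1,2,0)! = 1/8  (running 1/8)
  +(−1)^1/∏(1,1,1,0,3,1)! = -1/6  (running -1/24)
⟨..|..⟩ = √(288/35)·(-1/24) = -0.119523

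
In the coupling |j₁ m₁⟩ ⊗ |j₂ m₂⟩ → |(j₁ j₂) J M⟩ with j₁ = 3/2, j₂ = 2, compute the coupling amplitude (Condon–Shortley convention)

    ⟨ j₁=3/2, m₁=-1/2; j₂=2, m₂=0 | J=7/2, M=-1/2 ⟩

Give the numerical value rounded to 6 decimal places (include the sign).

triangle: 0!·3!·4!/8! = 144/40320
(j±m)!: 1!·2!·2!·2!·3!·4! = 1152
prefactor² = (2J+1)·Δ·N² = 1152/35
  k=0: +1/(0!·0!·2!·2!·1!·2!) = 1/8
Σ = 1/8  ⇒  CG² = 1152/35·1/8² = 18/35
CG = +√(18/35) = +0.717137

+0.717137  (= +√(18/35))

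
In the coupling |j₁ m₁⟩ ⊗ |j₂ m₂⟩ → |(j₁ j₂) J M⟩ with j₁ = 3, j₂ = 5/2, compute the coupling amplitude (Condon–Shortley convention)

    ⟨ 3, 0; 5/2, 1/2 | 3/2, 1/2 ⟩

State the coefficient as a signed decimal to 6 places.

√[4·4!2!1!/8! · 3!3!3!2!2!1!] = √(144/35)
  +(−1)^2/∏(2,2,1,1,1,0)! = 1/4  (running 1/4)
  +(−1)^3/∏(3,1,0,0,2,1)! = -1/12  (running 1/6)
⟨..|..⟩ = √(144/35)·(1/6) = +0.338062

+√(4/35) = +0.338062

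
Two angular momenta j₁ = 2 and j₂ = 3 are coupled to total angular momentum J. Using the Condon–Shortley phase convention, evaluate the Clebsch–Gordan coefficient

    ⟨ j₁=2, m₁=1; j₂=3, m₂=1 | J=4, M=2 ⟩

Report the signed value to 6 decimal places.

j₁+j₂−J=1  J+j₁−j₂=3  J−j₁+j₂=5  j₁+j₂+J+1=10
(j₁±m₁, j₂±m₂, J±M) = (3,1,4,2,6,2)
P² = 5184/7
sum k=0..1:
  [0] +1/48 = 1/48
  [1] −1/72 = -1/72
S = 1/144
C² = P²·S² = 1/28 ; C = +0.188982

+√(1/28) = +0.188982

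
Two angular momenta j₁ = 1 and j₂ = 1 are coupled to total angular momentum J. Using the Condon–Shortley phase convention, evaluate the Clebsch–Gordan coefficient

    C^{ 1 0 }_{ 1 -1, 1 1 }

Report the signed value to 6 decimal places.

−√(1/2) ≈ -0.707107

triangle: 1!*1!*1!/4! = 1/24
(j±m)!: 0!*2!*2!*0!*1!*1! = 4
prefactor² = (2J+1)*Δ*N² = 1/2
  k=1: −1/(1!*0!*1!*1!*0!*0!) = -1
Σ = -1  ⇒  CG² = 1/2*(-1)² = 1/2
CG = −√(1/2) = -0.707107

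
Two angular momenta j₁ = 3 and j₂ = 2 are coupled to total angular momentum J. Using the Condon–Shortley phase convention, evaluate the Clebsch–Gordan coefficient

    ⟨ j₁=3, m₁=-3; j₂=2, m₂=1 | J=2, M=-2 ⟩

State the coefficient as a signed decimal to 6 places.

-0.597614  (= −√(5/14))

j₁+j₂−J=3  J+j₁−j₂=3  J−j₁+j₂=1  j₁+j₂+J+1=8
(j₁±m₁, j₂±m₂, J±M) = (0,6,3,1,0,4)
P² = 3240/7
sum k=3..3:
  [3] −1/36 = -1/36
S = -1/36
C² = P²·S² = 5/14 ; C = -0.597614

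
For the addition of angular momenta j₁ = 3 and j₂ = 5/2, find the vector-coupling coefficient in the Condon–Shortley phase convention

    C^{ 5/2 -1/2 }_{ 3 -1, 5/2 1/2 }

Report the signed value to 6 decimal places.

√[6·3!3!2!/9! · 2!4!3!2!2!3!] = √(288/35)
  +(−1)^1/∏(1,2,3,2,0,0)! = -1/24  (running -1/24)
  +(−1)^2/∏(2,1,2,1,1,1)! = 1/4  (running 5/24)
  +(−1)^3/∏(3,0,1,0,2,2)! = -1/24  (running 1/6)
⟨..|..⟩ = √(288/35)·(1/6) = +0.478091

+0.478091  (= +√(8/35))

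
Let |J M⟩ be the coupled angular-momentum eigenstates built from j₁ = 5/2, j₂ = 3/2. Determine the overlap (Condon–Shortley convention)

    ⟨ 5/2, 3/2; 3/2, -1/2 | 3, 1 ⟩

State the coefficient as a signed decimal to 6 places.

+√(49/120) ≈ +0.639010

√[7·1!4!2!/8! · 4!1!1!2!4!2!] = √(96/5)
  +(−1)^0/∏(0,1,1,1,3,1)! = 1/6  (running 1/6)
  +(−1)^1/∏(1,0,0,0,4,2)! = -1/48  (running 7/48)
⟨..|..⟩ = √(96/5)·(7/48) = +0.639010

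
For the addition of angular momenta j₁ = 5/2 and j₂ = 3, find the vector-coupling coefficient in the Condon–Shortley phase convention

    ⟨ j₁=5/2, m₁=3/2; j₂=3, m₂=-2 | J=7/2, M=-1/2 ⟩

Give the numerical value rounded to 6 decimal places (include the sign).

√[8·2!3!4!/10! · 4!1!1!5!3!4!] = √(9216/35)
  +(−1)^0/∏(0,2,1,1,2,3)! = 1/24  (running 1/24)
  +(−1)^1/∏(1,1,0,0,3,4)! = -1/144  (running 5/144)
⟨..|..⟩ = √(9216/35)·(5/144) = +0.563436

+0.563436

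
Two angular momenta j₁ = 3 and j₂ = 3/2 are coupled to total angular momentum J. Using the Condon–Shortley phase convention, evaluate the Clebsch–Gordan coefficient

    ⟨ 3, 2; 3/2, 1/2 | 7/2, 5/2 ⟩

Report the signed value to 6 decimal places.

+0.377964

j₁+j₂−J=1  J+j₁−j₂=5  J−j₁+j₂=2  j₁+j₂+J+1=9
(j₁±m₁, j₂±m₂, J±M) = (5,1,2,1,6,1)
P² = 6400/7
sum k=0..1:
  [0] +1/48 = 1/48
  [1] −1/120 = -1/120
S = 1/80
C² = P²·S² = 1/7 ; C = +0.377964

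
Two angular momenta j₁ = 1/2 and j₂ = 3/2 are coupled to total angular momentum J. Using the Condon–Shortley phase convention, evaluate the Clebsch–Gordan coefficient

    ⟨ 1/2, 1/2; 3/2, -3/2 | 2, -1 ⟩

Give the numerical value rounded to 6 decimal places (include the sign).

√[5·0!1!3!/5! · 1!0!0!3!1!3!] = √(9)
  +(−1)^0/∏(0,0,0,0,1,3)! = 1/6  (running 1/6)
⟨..|..⟩ = √(9)·(1/6) = +0.500000

+0.500000  (= +√(1/4))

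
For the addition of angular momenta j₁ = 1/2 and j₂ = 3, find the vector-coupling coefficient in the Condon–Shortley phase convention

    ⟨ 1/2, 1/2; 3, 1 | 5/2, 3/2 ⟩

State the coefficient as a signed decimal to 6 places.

j₁+j₂−J=1  J+j₁−j₂=0  J−j₁+j₂=5  j₁+j₂+J+1=7
(j₁±m₁, j₂±m₂, J±M) = (1,0,4,2,4,1)
P² = 1152/7
sum k=0..0:
  [0] +1/24 = 1/24
S = 1/24
C² = P²·S² = 2/7 ; C = +0.534522

+0.534522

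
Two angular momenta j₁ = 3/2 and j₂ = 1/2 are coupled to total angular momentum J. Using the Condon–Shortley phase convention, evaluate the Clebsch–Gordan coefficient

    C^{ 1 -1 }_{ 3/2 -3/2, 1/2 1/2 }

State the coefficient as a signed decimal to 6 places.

√[3·1!2!0!/4! · 0!3!1!0!0!2!] = √(3)
  +(−1)^1/∏(1,0,2,0,0,0)! = -1/2  (running -1/2)
⟨..|..⟩ = √(3)·(-1/2) = -0.866025

-0.866025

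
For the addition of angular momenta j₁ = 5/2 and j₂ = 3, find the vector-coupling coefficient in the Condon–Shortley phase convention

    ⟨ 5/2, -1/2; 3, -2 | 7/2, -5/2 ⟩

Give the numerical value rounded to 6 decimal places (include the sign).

j₁+j₂−J=2  J+j₁−j₂=3  J−j₁+j₂=4  j₁+j₂+J+1=10
(j₁±m₁, j₂±m₂, J±M) = (2,3,1,5,1,6)
P² = 4608/7
sum k=0..1:
  [0] +1/72 = 1/72
  [1] −1/48 = -1/48
S = -1/144
C² = P²·S² = 2/63 ; C = -0.178174

-0.178174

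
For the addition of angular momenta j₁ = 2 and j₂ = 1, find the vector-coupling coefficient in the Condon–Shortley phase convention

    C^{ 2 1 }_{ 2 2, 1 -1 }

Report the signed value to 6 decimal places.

+√(1/3) = +0.577350

j₁+j₂−J=1  J+j₁−j₂=3  J−j₁+j₂=1  j₁+j₂+J+1=6
(j₁±m₁, j₂±m₂, J±M) = (4,0,0,2,3,1)
P² = 12
sum k=0..0:
  [0] +1/6 = 1/6
S = 1/6
C² = P²·S² = 1/3 ; C = +0.577350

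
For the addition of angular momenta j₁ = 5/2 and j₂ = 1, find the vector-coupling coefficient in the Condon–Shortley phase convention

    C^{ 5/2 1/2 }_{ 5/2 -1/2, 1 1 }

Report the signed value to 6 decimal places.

-0.717137

triangle: 1!*4!*1!/7! = 24/5040
(j±m)!: 2!*3!*2!*0!*3!*2! = 288
prefactor² = (2J+1)*Δ*N² = 288/35
  k=1: −1/(1!*0!*2!*1!*2!*0!) = -1/4
Σ = -1/4  ⇒  CG² = 288/35*(-1/4)² = 18/35
CG = −√(18/35) = -0.717137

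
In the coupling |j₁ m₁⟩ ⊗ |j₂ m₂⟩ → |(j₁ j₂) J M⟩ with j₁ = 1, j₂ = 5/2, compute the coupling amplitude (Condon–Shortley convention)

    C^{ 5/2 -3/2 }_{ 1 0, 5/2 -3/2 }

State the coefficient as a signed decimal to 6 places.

j₁+j₂−J=1  J+j₁−j₂=1  J−j₁+j₂=4  j₁+j₂+J+1=7
(j₁±m₁, j₂±m₂, J±M) = (1,1,1,4,1,4)
P² = 576/35
sum k=0..1:
  [0] +1/6 = 1/6
  [1] −1/24 = -1/24
S = 1/8
C² = P²·S² = 9/35 ; C = +0.507093

+0.507093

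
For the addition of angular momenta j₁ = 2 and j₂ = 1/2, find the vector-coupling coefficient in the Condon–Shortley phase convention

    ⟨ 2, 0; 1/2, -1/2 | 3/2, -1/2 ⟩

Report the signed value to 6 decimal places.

√[4·1!3!0!/5! · 2!2!0!1!1!2!] = √(8/5)
  +(−1)^0/∏(0,1,2,0,1,0)! = 1/2  (running 1/2)
⟨..|..⟩ = √(8/5)·(1/2) = +0.632456

+√(2/5) ≈ +0.632456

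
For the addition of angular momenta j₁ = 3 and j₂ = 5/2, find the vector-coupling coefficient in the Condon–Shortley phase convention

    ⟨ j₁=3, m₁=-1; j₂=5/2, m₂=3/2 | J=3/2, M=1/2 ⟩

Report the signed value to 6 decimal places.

-0.483046

triangle: 4!·2!·1!/8! = 48/40320
(j±m)!: 2!·4!·4!·1!·2!·1! = 2304
prefactor² = (2J+1)·Δ·N² = 384/35
  k=3: −1/(3!·1!·1!·1!·1!·0!) = -1/6
  k=4: +1/(4!·0!·0!·0!·2!·1!) = 1/48
Σ = -7/48  ⇒  CG² = 384/35·(-7/48)² = 7/30
CG = −√(7/30) = -0.483046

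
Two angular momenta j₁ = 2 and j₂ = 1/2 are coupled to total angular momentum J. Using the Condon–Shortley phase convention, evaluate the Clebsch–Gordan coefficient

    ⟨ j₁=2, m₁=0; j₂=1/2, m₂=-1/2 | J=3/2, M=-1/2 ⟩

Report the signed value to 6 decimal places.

+√(2/5) ≈ +0.632456

j₁+j₂−J=1  J+j₁−j₂=3  J−j₁+j₂=0  j₁+j₂+J+1=5
(j₁±m₁, j₂±m₂, J±M) = (2,2,0,1,1,2)
P² = 8/5
sum k=0..0:
  [0] +1/2 = 1/2
S = 1/2
C² = P²·S² = 2/5 ; C = +0.632456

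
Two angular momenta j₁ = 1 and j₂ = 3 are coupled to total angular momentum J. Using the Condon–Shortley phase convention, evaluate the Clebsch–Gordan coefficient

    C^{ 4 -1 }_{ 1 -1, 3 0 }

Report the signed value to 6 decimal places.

+√(5/14) = +0.597614

j₁+j₂−J=0  J+j₁−j₂=2  J−j₁+j₂=6  j₁+j₂+J+1=9
(j₁±m₁, j₂±m₂, J±M) = (0,2,3,3,3,5)
P² = 12960/7
sum k=0..0:
  [0] +1/72 = 1/72
S = 1/72
C² = P²·S² = 5/14 ; C = +0.597614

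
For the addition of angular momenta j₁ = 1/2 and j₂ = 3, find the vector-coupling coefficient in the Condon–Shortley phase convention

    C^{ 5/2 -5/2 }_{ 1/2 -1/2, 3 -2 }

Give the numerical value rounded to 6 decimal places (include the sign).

-0.377964

triangle: 1!*0!*5!/7! = 120/5040
(j±m)!: 0!*1!*1!*5!*0!*5! = 14400
prefactor² = (2J+1)*Δ*N² = 14400/7
  k=1: −1/(1!*0!*0!*0!*0!*5!) = -1/120
Σ = -1/120  ⇒  CG² = 14400/7*(-1/120)² = 1/7
CG = −√(1/7) = -0.377964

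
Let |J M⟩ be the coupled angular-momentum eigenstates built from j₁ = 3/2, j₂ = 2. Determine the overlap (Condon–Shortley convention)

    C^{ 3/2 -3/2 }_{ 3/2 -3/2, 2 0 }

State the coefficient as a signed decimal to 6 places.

+√(1/5) ≈ +0.447214

triangle: 2!×1!×2!/6! = 4/720
(j±m)!: 0!×3!×2!×2!×0!×3! = 144
prefactor² = (2J+1)×Δ×N² = 16/5
  k=2: +1/(2!×0!×1!×0!×0!×2!) = 1/4
Σ = 1/4  ⇒  CG² = 16/5×1/4² = 1/5
CG = +√(1/5) = +0.447214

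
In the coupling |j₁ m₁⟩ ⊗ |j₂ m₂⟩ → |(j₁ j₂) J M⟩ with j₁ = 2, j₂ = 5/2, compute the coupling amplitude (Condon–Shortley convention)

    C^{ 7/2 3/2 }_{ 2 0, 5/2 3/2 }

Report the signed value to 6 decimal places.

−√(2/7) ≈ -0.534522

√[8·1!3!4!/9! · 2!2!4!1!5!2!] = √(512/7)
  +(−1)^0/∏(0,1,2,4,1,0)! = 1/48  (running 1/48)
  +(−1)^1/∏(1,0,1,3,2,1)! = -1/12  (running -1/16)
⟨..|..⟩ = √(512/7)·(-1/16) = -0.534522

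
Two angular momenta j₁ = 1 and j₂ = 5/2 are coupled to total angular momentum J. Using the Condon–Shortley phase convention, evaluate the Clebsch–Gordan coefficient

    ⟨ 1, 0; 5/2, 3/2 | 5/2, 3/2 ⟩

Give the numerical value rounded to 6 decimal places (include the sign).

−√(9/35) ≈ -0.507093

triangle: 1!×1!×4!/7! = 24/5040
(j±m)!: 1!×1!×4!×1!×4!×1! = 576
prefactor² = (2J+1)×Δ×N² = 576/35
  k=0: +1/(0!×1!×1!×4!×0!×0!) = 1/24
  k=1: −1/(1!×0!×0!×3!×1!×1!) = -1/6
Σ = -1/8  ⇒  CG² = 576/35×(-1/8)² = 9/35
CG = −√(9/35) = -0.507093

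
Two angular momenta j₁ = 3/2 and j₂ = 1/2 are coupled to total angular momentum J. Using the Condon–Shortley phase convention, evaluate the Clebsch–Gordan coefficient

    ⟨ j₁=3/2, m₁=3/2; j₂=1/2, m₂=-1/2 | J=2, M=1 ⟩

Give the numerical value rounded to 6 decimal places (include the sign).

√[5·0!3!1!/5! · 3!0!0!1!3!1!] = √(9)
  +(−1)^0/∏(0,0,0,0,3,1)! = 1/6  (running 1/6)
⟨..|..⟩ = √(9)·(1/6) = +0.500000

+√(1/4) = +0.500000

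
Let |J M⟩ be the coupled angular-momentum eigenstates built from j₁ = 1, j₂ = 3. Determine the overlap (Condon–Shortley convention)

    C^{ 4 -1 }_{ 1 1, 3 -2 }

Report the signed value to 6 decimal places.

√[9·0!2!6!/9! · 2!0!1!5!3!5!] = √(43200/7)
  +(−1)^0/∏(0,0,0,1,2,5)! = 1/240  (running 1/240)
⟨..|..⟩ = √(43200/7)·(1/240) = +0.327327

+0.327327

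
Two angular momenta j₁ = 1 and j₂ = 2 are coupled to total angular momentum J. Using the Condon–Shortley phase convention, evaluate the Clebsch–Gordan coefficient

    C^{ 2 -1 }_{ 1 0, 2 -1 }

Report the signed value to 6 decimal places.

j₁+j₂−J=1  J+j₁−j₂=1  J−j₁+j₂=3  j₁+j₂+J+1=6
(j₁±m₁, j₂±m₂, J±M) = (1,1,1,3,1,3)
P² = 3/2
sum k=0..1:
  [0] +1/2 = 1/2
  [1] −1/6 = -1/6
S = 1/3
C² = P²·S² = 1/6 ; C = +0.408248

+0.408248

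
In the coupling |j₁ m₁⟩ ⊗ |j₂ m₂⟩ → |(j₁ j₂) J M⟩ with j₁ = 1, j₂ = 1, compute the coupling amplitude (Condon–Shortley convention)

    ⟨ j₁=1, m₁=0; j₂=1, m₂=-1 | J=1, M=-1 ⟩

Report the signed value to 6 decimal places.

+0.707107

j₁+j₂−J=1  J+j₁−j₂=1  J−j₁+j₂=1  j₁+j₂+J+1=4
(j₁±m₁, j₂±m₂, J±M) = (1,1,0,2,0,2)
P² = 1/2
sum k=0..0:
  [0] +1/1 = 1
S = 1
C² = P²·S² = 1/2 ; C = +0.707107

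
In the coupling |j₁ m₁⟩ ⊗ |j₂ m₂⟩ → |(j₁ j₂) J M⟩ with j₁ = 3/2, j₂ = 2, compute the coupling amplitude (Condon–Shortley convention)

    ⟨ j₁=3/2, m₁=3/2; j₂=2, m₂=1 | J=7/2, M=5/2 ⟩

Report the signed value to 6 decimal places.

+0.755929

triangle: 0!*3!*4!/8! = 144/40320
(j±m)!: 3!*0!*3!*1!*6!*1! = 25920
prefactor² = (2J+1)*Δ*N² = 5184/7
  k=0: +1/(0!*0!*0!*3!*3!*1!) = 1/36
Σ = 1/36  ⇒  CG² = 5184/7*1/36² = 4/7
CG = +√(4/7) = +0.755929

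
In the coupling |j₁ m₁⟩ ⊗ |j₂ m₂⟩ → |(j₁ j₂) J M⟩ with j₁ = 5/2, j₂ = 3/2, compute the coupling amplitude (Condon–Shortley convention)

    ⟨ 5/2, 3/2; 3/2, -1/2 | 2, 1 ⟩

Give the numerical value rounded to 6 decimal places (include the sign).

triangle: 2!*3!*1!/7! = 12/5040
(j±m)!: 4!*1!*1!*2!*3!*1! = 288
prefactor² = (2J+1)*Δ*N² = 24/7
  k=0: +1/(0!*2!*1!*1!*2!*0!) = 1/4
  k=1: −1/(1!*1!*0!*0!*3!*1!) = -1/6
Σ = 1/12  ⇒  CG² = 24/7*1/12² = 1/42
CG = +√(1/42) = +0.154303

+√(1/42) = +0.154303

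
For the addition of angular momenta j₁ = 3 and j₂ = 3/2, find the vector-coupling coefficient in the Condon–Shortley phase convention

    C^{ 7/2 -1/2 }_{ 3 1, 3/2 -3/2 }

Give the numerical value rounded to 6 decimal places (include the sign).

triangle: 1!*5!*2!/9! = 240/362880
(j±m)!: 4!*2!*0!*3!*3!*4! = 41472
prefactor² = (2J+1)*Δ*N² = 1536/7
  k=0: +1/(0!*1!*2!*0!*3!*2!) = 1/24
Σ = 1/24  ⇒  CG² = 1536/7*1/24² = 8/21
CG = +√(8/21) = +0.617213

+0.617213  (= +√(8/21))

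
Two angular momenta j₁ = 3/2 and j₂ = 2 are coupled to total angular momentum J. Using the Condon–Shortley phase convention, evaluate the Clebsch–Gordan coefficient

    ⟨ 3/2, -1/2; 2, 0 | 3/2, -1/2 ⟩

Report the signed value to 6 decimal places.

triangle: 2!*1!*2!/6! = 4/720
(j±m)!: 1!*2!*2!*2!*1!*2! = 16
prefactor² = (2J+1)*Δ*N² = 16/45
  k=1: −1/(1!*1!*1!*1!*0!*1!) = -1
  k=2: +1/(2!*0!*0!*0!*1!*2!) = 1/4
Σ = -3/4  ⇒  CG² = 16/45*(-3/4)² = 1/5
CG = −√(1/5) = -0.447214

−√(1/5) = -0.447214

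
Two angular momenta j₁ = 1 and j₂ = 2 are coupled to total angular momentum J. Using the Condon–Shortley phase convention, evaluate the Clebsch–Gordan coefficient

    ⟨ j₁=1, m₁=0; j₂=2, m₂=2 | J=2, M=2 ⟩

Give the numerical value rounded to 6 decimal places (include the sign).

√[5·1!1!3!/6! · 1!1!4!0!4!0!] = √(24)
  +(−1)^1/∏(1,0,0,3,1,0)! = -1/6  (running -1/6)
⟨..|..⟩ = √(24)·(-1/6) = -0.816497

−√(2/3) = -0.816497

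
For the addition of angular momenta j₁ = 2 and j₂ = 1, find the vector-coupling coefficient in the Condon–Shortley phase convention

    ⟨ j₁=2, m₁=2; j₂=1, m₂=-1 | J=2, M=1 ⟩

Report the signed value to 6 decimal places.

+0.577350  (= +√(1/3))

j₁+j₂−J=1  J+j₁−j₂=3  J−j₁+j₂=1  j₁+j₂+J+1=6
(j₁±m₁, j₂±m₂, J±M) = (4,0,0,2,3,1)
P² = 12
sum k=0..0:
  [0] +1/6 = 1/6
S = 1/6
C² = P²·S² = 1/3 ; C = +0.577350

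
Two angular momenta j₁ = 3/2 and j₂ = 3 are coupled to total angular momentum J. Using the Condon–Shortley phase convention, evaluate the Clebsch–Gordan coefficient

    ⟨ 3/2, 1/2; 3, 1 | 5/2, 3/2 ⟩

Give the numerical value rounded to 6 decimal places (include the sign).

j₁+j₂−J=2  J+j₁−j₂=1  J−j₁+j₂=4  j₁+j₂+J+1=8
(j₁±m₁, j₂±m₂, J±M) = (2,1,4,2,4,1)
P² = 576/35
sum k=0..1:
  [0] +1/48 = 1/48
  [1] −1/6 = -1/6
S = -7/48
C² = P²·S² = 7/20 ; C = -0.591608

−√(7/20) ≈ -0.591608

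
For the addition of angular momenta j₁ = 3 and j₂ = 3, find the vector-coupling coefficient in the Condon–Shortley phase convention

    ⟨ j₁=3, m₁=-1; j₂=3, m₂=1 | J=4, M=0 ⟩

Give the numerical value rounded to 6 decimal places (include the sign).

+√(1/154) ≈ +0.080582

j₁+j₂−J=2  J+j₁−j₂=4  J−j₁+j₂=4  j₁+j₂+J+1=11
(j₁±m₁, j₂±m₂, J±M) = (2,4,4,2,4,4)
P² = 663552/1925
sum k=0..2:
  [0] +1/1152 = 1/1152
  [1] −1/36 = -1/36
  [2] +1/32 = 1/32
S = 5/1152
C² = P²·S² = 1/154 ; C = +0.080582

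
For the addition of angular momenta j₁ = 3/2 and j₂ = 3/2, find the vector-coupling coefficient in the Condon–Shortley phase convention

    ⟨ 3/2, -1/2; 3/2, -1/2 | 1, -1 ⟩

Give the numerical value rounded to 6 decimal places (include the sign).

j₁+j₂−J=2  J+j₁−j₂=1  J−j₁+j₂=1  j₁+j₂+J+1=5
(j₁±m₁, j₂±m₂, J±M) = (1,2,1,2,0,2)
P² = 2/5
sum k=1..1:
  [1] −1/1 = -1
S = -1
C² = P²·S² = 2/5 ; C = -0.632456

−√(2/5) ≈ -0.632456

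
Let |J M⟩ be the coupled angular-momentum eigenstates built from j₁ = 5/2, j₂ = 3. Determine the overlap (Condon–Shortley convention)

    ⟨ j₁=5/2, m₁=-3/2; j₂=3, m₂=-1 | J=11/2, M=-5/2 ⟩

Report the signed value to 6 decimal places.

j₁+j₂−J=0  J+j₁−j₂=5  J−j₁+j₂=6  j₁+j₂+J+1=12
(j₁±m₁, j₂±m₂, J±M) = (1,4,2,4,3,8)
P² = 6635520/11
sum k=0..0:
  [0] +1/1152 = 1/1152
S = 1/1152
C² = P²·S² = 5/11 ; C = +0.674200

+0.674200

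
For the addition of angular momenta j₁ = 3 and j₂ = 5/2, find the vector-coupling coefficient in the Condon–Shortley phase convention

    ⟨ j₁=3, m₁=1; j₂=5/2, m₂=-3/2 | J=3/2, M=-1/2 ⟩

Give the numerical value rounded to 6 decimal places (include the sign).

triangle: 4!*2!*1!/8! = 48/40320
(j±m)!: 4!*2!*1!*4!*1!*2! = 2304
prefactor² = (2J+1)*Δ*N² = 384/35
  k=0: +1/(0!*4!*2!*1!*0!*0!) = 1/48
  k=1: −1/(1!*3!*1!*0!*1!*1!) = -1/6
Σ = -7/48  ⇒  CG² = 384/35*(-7/48)² = 7/30
CG = −√(7/30) = -0.483046

-0.483046  (= −√(7/30))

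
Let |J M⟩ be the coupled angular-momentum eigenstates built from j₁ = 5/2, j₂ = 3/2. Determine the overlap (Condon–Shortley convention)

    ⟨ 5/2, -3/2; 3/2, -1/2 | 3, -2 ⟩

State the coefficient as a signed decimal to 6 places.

j₁+j₂−J=1  J+j₁−j₂=4  J−j₁+j₂=2  j₁+j₂+J+1=8
(j₁±m₁, j₂±m₂, J±M) = (1,4,1,2,1,5)
P² = 48
sum k=0..1:
  [0] +1/24 = 1/24
  [1] −1/12 = -1/12
S = -1/24
C² = P²·S² = 1/12 ; C = -0.288675

−√(1/12) ≈ -0.288675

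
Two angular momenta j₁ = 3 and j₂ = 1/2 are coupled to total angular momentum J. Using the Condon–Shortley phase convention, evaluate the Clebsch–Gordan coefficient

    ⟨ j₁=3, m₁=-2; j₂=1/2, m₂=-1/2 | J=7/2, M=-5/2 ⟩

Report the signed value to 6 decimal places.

+0.925820

j₁+j₂−J=0  J+j₁−j₂=6  J−j₁+j₂=1  j₁+j₂+J+1=8
(j₁±m₁, j₂±m₂, J±M) = (1,5,0,1,1,6)
P² = 86400/7
sum k=0..0:
  [0] +1/120 = 1/120
S = 1/120
C² = P²·S² = 6/7 ; C = +0.925820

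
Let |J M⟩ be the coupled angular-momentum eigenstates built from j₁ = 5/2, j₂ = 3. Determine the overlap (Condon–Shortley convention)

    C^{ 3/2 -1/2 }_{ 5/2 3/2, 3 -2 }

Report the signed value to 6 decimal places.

-0.218218

triangle: 4!·1!·2!/8! = 48/40320
(j±m)!: 4!·1!·1!·5!·1!·2! = 5760
prefactor² = (2J+1)·Δ·N² = 192/7
  k=0: +1/(0!·4!·1!·1!·0!·1!) = 1/24
  k=1: −1/(1!·3!·0!·0!·1!·2!) = -1/12
Σ = -1/24  ⇒  CG² = 192/7·(-1/24)² = 1/21
CG = −√(1/21) = -0.218218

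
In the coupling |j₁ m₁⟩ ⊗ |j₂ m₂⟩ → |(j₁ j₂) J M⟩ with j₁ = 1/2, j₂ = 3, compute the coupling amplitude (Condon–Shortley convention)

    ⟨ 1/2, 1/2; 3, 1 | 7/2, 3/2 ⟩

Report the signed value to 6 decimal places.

triangle: 0!×1!×6!/8! = 720/40320
(j±m)!: 1!×0!×4!×2!×5!×2! = 11520
prefactor² = (2J+1)×Δ×N² = 11520/7
  k=0: +1/(0!×0!×0!×4!×1!×2!) = 1/48
Σ = 1/48  ⇒  CG² = 11520/7×1/48² = 5/7
CG = +√(5/7) = +0.845154

+0.845154  (= +√(5/7))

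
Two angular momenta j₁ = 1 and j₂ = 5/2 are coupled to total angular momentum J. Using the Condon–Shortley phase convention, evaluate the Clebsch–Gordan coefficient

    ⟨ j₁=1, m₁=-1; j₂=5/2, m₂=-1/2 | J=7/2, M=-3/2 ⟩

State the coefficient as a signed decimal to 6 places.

+0.690066  (= +√(10/21))

√[8·0!2!5!/8! · 0!2!2!3!2!5!] = √(1920/7)
  +(−1)^0/∏(0,0,2,2,0,3)! = 1/24  (running 1/24)
⟨..|..⟩ = √(1920/7)·(1/24) = +0.690066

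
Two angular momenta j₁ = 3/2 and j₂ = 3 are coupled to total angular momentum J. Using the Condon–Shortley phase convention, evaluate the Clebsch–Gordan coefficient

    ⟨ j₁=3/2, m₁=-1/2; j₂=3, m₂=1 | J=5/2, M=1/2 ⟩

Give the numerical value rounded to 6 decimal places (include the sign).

−√(1/70) = -0.119523

j₁+j₂−J=2  J+j₁−j₂=1  J−j₁+j₂=4  j₁+j₂+J+1=8
(j₁±m₁, j₂±m₂, J±M) = (1,2,4,2,3,2)
P² = 288/35
sum k=1..2:
  [1] −1/6 = -1/6
  [2] +1/8 = 1/8
S = -1/24
C² = P²·S² = 1/70 ; C = -0.119523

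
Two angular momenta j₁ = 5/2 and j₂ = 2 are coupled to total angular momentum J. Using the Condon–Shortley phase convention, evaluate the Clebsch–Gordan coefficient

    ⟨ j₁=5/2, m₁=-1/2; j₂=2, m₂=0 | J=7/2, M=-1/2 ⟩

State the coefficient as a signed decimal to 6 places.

triangle: 1!×4!×3!/9! = 144/362880
(j±m)!: 2!×3!×2!×2!×3!×4! = 6912
prefactor² = (2J+1)×Δ×N² = 768/35
  k=0: +1/(0!×1!×3!×2!×1!×1!) = 1/12
  k=1: −1/(1!×0!×2!×1!×2!×2!) = -1/8
Σ = -1/24  ⇒  CG² = 768/35×(-1/24)² = 4/105
CG = −√(4/105) = -0.195180

-0.195180  (= −√(4/105))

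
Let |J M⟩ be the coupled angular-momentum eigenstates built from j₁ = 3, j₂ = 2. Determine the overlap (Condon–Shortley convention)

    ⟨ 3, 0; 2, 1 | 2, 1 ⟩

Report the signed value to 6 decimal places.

√[5·3!3!1!/8! · 3!3!3!1!3!1!] = √(81/14)
  +(−1)^2/∏(2,1,1,1,2,0)! = 1/4  (running 1/4)
  +(−1)^3/∏(3,0,0,0,3,1)! = -1/36  (running 2/9)
⟨..|..⟩ = √(81/14)·(2/9) = +0.534522

+√(2/7) ≈ +0.534522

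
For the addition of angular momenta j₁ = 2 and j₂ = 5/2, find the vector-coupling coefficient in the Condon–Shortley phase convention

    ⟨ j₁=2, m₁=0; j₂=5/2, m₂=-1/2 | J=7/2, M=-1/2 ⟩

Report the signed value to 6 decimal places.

triangle: 1!*3!*4!/9! = 144/362880
(j±m)!: 2!*2!*2!*3!*3!*4! = 6912
prefactor² = (2J+1)*Δ*N² = 768/35
  k=0: +1/(0!*1!*2!*2!*1!*2!) = 1/8
  k=1: −1/(1!*0!*1!*1!*2!*3!) = -1/12
Σ = 1/24  ⇒  CG² = 768/35*1/24² = 4/105
CG = +√(4/105) = +0.195180

+0.195180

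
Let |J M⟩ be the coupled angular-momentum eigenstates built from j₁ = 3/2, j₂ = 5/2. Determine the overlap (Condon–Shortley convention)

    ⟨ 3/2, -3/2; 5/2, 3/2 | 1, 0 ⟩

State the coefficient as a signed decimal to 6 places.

j₁+j₂−J=3  J+j₁−j₂=0  J−j₁+j₂=2  j₁+j₂+J+1=6
(j₁±m₁, j₂±m₂, J±M) = (0,3,4,1,1,1)
P² = 36/5
sum k=3..3:
  [3] −1/6 = -1/6
S = -1/6
C² = P²·S² = 1/5 ; C = -0.447214

−√(1/5) ≈ -0.447214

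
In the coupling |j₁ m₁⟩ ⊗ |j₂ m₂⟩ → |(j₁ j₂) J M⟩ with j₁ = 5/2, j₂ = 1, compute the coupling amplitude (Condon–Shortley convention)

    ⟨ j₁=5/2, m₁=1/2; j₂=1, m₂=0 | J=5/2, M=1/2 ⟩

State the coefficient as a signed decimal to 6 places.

+0.169031  (= +√(1/35))

√[6·1!4!1!/7! · 3!2!1!1!3!2!] = √(144/35)
  +(−1)^0/∏(0,1,2,1,2,0)! = 1/4  (running 1/4)
  +(−1)^1/∏(1,0,1,0,3,1)! = -1/6  (running 1/12)
⟨..|..⟩ = √(144/35)·(1/12) = +0.169031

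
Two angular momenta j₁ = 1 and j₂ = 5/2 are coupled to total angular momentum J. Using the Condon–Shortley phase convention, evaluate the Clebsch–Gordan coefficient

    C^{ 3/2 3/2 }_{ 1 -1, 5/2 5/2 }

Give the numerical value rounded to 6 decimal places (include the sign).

+0.816497

j₁+j₂−J=2  J+j₁−j₂=0  J−j₁+j₂=3  j₁+j₂+J+1=6
(j₁±m₁, j₂±m₂, J±M) = (0,2,5,0,3,0)
P² = 96
sum k=2..2:
  [2] +1/12 = 1/12
S = 1/12
C² = P²·S² = 2/3 ; C = +0.816497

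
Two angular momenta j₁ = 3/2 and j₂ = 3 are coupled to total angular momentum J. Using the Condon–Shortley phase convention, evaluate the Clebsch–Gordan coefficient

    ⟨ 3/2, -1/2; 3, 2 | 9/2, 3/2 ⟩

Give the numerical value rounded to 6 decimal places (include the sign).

triangle: 0!×3!×6!/10! = 4320/3628800
(j±m)!: 1!×2!×5!×1!×6!×3! = 1036800
prefactor² = (2J+1)×Δ×N² = 86400/7
  k=0: +1/(0!×0!×2!×5!×1!×1!) = 1/240
Σ = 1/240  ⇒  CG² = 86400/7×1/240² = 3/14
CG = +√(3/14) = +0.462910

+√(3/14) = +0.462910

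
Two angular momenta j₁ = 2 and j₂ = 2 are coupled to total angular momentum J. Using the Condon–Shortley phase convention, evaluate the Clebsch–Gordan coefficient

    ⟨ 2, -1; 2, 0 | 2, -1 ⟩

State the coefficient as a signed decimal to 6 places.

j₁+j₂−J=2  J+j₁−j₂=2  J−j₁+j₂=2  j₁+j₂+J+1=7
(j₁±m₁, j₂±m₂, J±M) = (1,3,2,2,1,3)
P² = 8/7
sum k=1..2:
  [1] −1/2 = -1/2
  [2] +1/4 = 1/4
S = -1/4
C² = P²·S² = 1/14 ; C = -0.267261

-0.267261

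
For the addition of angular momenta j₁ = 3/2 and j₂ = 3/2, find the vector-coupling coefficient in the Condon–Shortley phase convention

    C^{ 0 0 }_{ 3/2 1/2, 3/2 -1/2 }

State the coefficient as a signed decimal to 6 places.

j₁+j₂−J=3  J+j₁−j₂=0  J−j₁+j₂=0  j₁+j₂+J+1=4
(j₁±m₁, j₂±m₂, J±M) = (2,1,1,2,0,0)
P² = 1
sum k=1..1:
  [1] −1/2 = -1/2
S = -1/2
C² = P²·S² = 1/4 ; C = -0.500000

−√(1/4) = -0.500000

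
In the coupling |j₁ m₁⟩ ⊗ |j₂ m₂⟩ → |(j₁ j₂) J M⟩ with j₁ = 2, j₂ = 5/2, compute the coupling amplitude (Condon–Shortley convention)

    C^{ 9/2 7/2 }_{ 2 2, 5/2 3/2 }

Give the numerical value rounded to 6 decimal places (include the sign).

+0.745356  (= +√(5/9))

j₁+j₂−J=0  J+j₁−j₂=4  J−j₁+j₂=5  j₁+j₂+J+1=10
(j₁±m₁, j₂±m₂, J±M) = (4,0,4,1,8,1)
P² = 184320
sum k=0..0:
  [0] +1/576 = 1/576
S = 1/576
C² = P²·S² = 5/9 ; C = +0.745356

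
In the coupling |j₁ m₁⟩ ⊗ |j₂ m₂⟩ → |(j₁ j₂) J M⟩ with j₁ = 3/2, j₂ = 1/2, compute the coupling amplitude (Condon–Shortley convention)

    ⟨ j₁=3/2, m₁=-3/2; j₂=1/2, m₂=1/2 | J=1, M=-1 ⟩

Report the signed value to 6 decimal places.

√[3·1!2!0!/4! · 0!3!1!0!0!2!] = √(3)
  +(−1)^1/∏(1,0,2,0,0,0)! = -1/2  (running -1/2)
⟨..|..⟩ = √(3)·(-1/2) = -0.866025

-0.866025  (= −√(3/4))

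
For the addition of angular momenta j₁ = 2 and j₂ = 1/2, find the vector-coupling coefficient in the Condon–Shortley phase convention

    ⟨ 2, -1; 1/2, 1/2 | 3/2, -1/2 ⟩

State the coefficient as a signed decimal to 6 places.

-0.774597

j₁+j₂−J=1  J+j₁−j₂=3  J−j₁+j₂=0  j₁+j₂+J+1=5
(j₁±m₁, j₂±m₂, J±M) = (1,3,1,0,1,2)
P² = 12/5
sum k=1..1:
  [1] −1/2 = -1/2
S = -1/2
C² = P²·S² = 3/5 ; C = -0.774597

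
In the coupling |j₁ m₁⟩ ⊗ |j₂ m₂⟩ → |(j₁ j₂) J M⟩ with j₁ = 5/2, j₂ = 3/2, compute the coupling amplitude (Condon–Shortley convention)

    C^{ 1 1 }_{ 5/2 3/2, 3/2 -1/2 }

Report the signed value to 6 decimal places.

-0.547723  (= −√(3/10))

triangle: 3!·2!·0!/6! = 12/720
(j±m)!: 4!·1!·1!·2!·2!·0! = 96
prefactor² = (2J+1)·Δ·N² = 24/5
  k=1: −1/(1!·2!·0!·0!·2!·0!) = -1/4
Σ = -1/4  ⇒  CG² = 24/5·(-1/4)² = 3/10
CG = −√(3/10) = -0.547723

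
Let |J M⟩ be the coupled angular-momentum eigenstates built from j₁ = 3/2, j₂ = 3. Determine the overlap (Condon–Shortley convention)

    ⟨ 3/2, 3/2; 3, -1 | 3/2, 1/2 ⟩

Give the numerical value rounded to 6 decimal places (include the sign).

+0.338062  (= +√(4/35))

√[4·3!0!3!/7! · 3!0!2!4!2!1!] = √(576/35)
  +(−1)^0/∏(0,3,0,2,0,1)! = 1/12  (running 1/12)
⟨..|..⟩ = √(576/35)·(1/12) = +0.338062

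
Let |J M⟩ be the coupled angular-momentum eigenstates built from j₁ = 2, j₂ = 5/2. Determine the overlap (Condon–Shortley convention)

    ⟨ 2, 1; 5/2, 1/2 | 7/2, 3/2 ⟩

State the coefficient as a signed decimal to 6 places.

triangle: 1!·3!·4!/9! = 144/362880
(j±m)!: 3!·1!·3!·2!·5!·2! = 17280
prefactor² = (2J+1)·Δ·N² = 384/7
  k=0: +1/(0!·1!·1!·3!·2!·1!) = 1/12
  k=1: −1/(1!·0!·0!·2!·3!·2!) = -1/24
Σ = 1/24  ⇒  CG² = 384/7·1/24² = 2/21
CG = +√(2/21) = +0.308607

+0.308607  (= +√(2/21))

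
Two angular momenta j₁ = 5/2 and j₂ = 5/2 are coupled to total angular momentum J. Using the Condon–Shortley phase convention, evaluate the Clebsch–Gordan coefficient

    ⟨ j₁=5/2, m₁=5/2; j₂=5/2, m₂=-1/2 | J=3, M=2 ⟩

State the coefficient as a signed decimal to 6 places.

+0.645497

triangle: 2!×3!×3!/9! = 72/362880
(j±m)!: 5!×0!×2!×3!×5!×1! = 172800
prefactor² = (2J+1)×Δ×N² = 240
  k=0: +1/(0!×2!×0!×2!×3!×1!) = 1/24
Σ = 1/24  ⇒  CG² = 240×1/24² = 5/12
CG = +√(5/12) = +0.645497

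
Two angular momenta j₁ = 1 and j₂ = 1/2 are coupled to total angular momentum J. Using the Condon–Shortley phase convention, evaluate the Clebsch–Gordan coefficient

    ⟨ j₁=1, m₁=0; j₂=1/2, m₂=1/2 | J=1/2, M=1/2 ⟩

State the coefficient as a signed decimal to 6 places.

−√(1/3) ≈ -0.577350

j₁+j₂−J=1  J+j₁−j₂=1  J−j₁+j₂=0  j₁+j₂+J+1=3
(j₁±m₁, j₂±m₂, J±M) = (1,1,1,0,1,0)
P² = 1/3
sum k=1..1:
  [1] −1/1 = -1
S = -1
C² = P²·S² = 1/3 ; C = -0.577350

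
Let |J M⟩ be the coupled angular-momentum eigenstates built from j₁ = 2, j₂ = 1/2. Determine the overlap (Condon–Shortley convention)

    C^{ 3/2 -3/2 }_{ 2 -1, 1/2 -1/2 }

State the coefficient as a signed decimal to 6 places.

+√(1/5) ≈ +0.447214

j₁+j₂−J=1  J+j₁−j₂=3  J−j₁+j₂=0  j₁+j₂+J+1=5
(j₁±m₁, j₂±m₂, J±M) = (1,3,0,1,0,3)
P² = 36/5
sum k=0..0:
  [0] +1/6 = 1/6
S = 1/6
C² = P²·S² = 1/5 ; C = +0.447214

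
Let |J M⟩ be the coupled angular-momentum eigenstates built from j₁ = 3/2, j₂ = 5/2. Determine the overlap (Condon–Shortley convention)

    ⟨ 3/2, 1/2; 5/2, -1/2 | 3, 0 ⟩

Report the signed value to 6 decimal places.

+0.447214

j₁+j₂−J=1  J+j₁−j₂=2  J−j₁+j₂=4  j₁+j₂+J+1=8
(j₁±m₁, j₂±m₂, J±M) = (2,1,2,3,3,3)
P² = 36/5
sum k=0..1:
  [0] +1/4 = 1/4
  [1] −1/12 = -1/12
S = 1/6
C² = P²·S² = 1/5 ; C = +0.447214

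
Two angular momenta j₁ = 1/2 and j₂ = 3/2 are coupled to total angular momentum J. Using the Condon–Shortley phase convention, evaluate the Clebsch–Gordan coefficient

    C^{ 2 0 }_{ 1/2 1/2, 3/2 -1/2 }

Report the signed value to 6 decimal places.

triangle: 0!×1!×3!/5! = 6/120
(j±m)!: 1!×0!×1!×2!×2!×2! = 8
prefactor² = (2J+1)×Δ×N² = 2
  k=0: +1/(0!×0!×0!×1!×1!×2!) = 1/2
Σ = 1/2  ⇒  CG² = 2×1/2² = 1/2
CG = +√(1/2) = +0.707107

+0.707107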